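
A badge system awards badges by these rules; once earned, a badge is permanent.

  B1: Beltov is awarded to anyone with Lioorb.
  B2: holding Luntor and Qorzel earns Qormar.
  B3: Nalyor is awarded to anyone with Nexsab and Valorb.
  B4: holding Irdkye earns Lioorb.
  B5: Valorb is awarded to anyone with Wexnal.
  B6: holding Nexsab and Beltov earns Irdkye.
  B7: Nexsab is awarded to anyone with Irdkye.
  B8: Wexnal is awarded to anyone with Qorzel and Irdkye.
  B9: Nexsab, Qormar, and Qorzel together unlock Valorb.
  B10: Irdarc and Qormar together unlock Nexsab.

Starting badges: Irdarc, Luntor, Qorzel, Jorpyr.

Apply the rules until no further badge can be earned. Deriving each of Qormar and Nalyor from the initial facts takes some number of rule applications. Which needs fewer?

Qormar: With Luntor and Qorzel, Qormar is earned (B2). [1 rule application]
Nalyor: With Luntor and Qorzel, Qormar is earned (B2). With Irdarc and Qormar, Nexsab is earned (B10). With Nexsab, Qormar, and Qorzel, Valorb is earned (B9). With Nexsab and Valorb, Nalyor is earned (B3). [4 rule applications]
Qormar needs fewer.

Qormar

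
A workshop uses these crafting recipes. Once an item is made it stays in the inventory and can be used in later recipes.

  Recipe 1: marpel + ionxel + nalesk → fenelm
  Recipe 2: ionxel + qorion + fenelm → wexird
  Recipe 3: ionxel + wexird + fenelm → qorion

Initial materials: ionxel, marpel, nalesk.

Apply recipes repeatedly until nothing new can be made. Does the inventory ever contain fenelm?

Yes

Using Recipe 1, marpel, ionxel, and nalesk make fenelm.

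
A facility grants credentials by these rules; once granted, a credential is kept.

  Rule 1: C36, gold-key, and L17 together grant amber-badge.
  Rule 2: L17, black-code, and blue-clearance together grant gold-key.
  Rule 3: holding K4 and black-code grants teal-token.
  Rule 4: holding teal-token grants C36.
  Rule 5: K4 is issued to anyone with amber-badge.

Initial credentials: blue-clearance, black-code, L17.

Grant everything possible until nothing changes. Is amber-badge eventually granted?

amber-badge would need C36, gold-key, and L17 (Rule 1), but C36 is never granted.

No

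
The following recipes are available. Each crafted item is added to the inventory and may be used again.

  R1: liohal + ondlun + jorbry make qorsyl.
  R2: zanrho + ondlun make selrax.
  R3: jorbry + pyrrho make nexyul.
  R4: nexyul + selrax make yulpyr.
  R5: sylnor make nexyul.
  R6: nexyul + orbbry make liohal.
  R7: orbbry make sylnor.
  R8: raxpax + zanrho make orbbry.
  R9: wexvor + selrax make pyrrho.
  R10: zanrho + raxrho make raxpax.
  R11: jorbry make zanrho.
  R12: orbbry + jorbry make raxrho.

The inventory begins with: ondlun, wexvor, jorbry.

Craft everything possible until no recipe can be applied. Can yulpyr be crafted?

Yes

jorbry → zanrho (R11).
Using R2, zanrho and ondlun make selrax.
wexvor + selrax → pyrrho (R9).
Using R3, jorbry and pyrrho make nexyul.
nexyul + selrax → yulpyr (R4).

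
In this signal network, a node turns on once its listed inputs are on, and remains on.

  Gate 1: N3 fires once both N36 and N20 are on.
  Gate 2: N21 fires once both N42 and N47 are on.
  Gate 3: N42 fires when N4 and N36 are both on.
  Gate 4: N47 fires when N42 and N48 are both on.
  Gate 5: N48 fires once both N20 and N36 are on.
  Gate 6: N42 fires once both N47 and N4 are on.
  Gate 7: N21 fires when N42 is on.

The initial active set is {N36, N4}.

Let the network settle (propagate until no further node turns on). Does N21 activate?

Gate 3: N4 and N36 on → N42 on.
Gate 7: N42 on → N21 on.

Yes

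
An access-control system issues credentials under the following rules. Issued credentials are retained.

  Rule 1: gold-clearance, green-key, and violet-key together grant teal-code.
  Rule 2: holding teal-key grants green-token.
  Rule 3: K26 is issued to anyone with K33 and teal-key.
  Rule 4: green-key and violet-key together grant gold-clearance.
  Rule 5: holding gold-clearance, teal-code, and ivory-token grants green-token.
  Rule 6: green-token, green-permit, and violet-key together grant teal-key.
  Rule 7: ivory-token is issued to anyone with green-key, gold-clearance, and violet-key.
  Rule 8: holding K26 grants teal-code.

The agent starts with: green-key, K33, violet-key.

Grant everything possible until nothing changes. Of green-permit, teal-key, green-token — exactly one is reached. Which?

Holding green-key and violet-key grants gold-clearance (Rule 4).
Holding gold-clearance, green-key, and violet-key grants teal-code (Rule 1).
Holding green-key, gold-clearance, and violet-key grants ivory-token (Rule 7).
Holding gold-clearance, teal-code, and ivory-token grants green-token (Rule 5).
teal-key would need green-token, green-permit, and violet-key (Rule 6), but green-permit is never granted. No rule produces green-permit, and it is not given.

green-token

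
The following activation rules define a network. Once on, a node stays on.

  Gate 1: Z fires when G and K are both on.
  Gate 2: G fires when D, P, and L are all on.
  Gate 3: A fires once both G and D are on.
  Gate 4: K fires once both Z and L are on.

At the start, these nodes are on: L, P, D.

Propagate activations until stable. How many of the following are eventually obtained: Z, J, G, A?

2

D, P, and L are on, so G fires (Gate 2).
G and D are on, so A fires (Gate 3).
Z would need G and K (Gate 1), but K never turns on.
No rule produces J, and it is not given.
G: reached.
A: reached.
Reached: G and A — 2 of the 4.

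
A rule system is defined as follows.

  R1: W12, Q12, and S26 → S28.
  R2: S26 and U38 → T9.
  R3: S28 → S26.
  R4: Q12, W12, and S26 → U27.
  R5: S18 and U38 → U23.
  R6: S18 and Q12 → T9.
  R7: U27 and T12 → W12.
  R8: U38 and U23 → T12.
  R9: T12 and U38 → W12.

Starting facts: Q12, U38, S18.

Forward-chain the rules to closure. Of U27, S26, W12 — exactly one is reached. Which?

W12

From S18 and U38, R5 gives U23.
U38 and U23 hold, so T12 follows (R8).
From T12 and U38, R9 gives W12.
S26 would need S28 (R3), but S28 is never established. U27 would need Q12, W12, and S26 (R4), but S26 is never established.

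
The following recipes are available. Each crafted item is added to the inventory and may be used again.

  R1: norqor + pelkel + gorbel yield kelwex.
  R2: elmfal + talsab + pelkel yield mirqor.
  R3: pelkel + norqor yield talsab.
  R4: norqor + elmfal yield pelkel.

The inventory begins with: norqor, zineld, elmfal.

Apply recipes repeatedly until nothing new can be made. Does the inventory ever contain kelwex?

kelwex would need norqor, pelkel, and gorbel (R1), but gorbel is never obtained.

No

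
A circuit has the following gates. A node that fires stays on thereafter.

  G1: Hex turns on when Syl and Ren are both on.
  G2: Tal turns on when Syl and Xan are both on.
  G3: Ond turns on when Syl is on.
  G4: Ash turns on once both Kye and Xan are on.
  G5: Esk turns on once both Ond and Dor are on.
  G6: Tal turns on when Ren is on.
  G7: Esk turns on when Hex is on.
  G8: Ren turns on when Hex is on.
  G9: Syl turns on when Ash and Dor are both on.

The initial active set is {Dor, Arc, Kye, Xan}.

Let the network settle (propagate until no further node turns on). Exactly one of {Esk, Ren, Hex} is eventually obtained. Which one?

Esk

G4: Kye and Xan on → Ash on.
G9: Ash and Dor on → Syl on.
Syl is on, so Ond turns on (G3).
G5: Ond and Dor on → Esk on.
Ren would need Hex (G8), but Hex never turns on. Hex would need Syl and Ren (G1), but Ren never turns on.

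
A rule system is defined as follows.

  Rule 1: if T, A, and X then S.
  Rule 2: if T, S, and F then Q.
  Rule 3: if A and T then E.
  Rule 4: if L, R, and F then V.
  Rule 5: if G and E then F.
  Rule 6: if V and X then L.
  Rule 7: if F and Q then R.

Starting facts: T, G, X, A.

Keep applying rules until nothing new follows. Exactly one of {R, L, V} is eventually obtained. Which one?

R

From T, A, and X, Rule 1 gives S.
From A and T, Rule 3 gives E.
G and E hold, so F follows (Rule 5).
T, S, and F hold, so Q follows (Rule 2).
F and Q hold, so R follows (Rule 7).
V would need L, R, and F (Rule 4), but L is never established. L would need V and X (Rule 6), but V is never established.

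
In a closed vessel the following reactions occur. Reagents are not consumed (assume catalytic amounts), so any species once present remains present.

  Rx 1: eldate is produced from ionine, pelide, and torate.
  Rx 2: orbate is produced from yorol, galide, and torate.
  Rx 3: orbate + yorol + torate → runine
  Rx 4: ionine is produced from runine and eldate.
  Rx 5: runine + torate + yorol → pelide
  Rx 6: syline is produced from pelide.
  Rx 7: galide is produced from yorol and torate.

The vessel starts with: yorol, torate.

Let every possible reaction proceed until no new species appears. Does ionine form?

ionine would need runine and eldate (Rx 4), but eldate never forms.

No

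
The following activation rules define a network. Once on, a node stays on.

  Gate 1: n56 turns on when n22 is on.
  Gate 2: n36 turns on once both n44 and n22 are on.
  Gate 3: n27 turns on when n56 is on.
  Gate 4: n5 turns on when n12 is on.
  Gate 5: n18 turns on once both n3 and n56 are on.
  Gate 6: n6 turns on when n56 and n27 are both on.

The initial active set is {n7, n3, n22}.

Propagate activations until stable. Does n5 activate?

No

n5 would need n12 (Gate 4), but n12 never turns on.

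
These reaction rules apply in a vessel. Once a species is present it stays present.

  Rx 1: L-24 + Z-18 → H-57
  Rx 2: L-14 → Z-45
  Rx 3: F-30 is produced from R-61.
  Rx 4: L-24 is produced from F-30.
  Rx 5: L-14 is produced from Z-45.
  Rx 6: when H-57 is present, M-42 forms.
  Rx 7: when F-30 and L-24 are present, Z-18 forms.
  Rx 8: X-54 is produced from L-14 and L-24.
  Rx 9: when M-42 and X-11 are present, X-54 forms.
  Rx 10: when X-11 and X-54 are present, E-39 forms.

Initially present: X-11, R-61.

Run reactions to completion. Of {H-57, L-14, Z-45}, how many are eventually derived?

1

R-61 present → F-30 forms (Rx 3).
F-30 present → L-24 forms (Rx 4).
F-30 and L-24 present → Z-18 forms (Rx 7).
L-24 and Z-18 present → H-57 forms (Rx 1).
H-57: reached.
L-14 would need Z-45 (Rx 5), but Z-45 never forms.
Z-45 would need L-14 (Rx 2), but L-14 never forms.
Reached: H-57 — 1 of the 3.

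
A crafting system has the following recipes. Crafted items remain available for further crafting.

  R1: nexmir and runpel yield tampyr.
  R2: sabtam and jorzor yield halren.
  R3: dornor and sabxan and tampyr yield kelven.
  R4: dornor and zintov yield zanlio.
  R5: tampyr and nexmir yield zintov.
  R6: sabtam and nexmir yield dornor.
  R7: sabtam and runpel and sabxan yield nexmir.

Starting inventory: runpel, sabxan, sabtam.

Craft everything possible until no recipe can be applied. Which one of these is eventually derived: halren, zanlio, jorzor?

Using R7, sabtam, runpel, and sabxan make nexmir.
Using R6, sabtam and nexmir make dornor.
Using R1, nexmir and runpel make tampyr.
tampyr and nexmir → zintov (R5).
dornor and zintov → zanlio (R4).
halren would need sabtam and jorzor (R2), but jorzor is never obtained. No rule produces jorzor, and it is not given.

zanlio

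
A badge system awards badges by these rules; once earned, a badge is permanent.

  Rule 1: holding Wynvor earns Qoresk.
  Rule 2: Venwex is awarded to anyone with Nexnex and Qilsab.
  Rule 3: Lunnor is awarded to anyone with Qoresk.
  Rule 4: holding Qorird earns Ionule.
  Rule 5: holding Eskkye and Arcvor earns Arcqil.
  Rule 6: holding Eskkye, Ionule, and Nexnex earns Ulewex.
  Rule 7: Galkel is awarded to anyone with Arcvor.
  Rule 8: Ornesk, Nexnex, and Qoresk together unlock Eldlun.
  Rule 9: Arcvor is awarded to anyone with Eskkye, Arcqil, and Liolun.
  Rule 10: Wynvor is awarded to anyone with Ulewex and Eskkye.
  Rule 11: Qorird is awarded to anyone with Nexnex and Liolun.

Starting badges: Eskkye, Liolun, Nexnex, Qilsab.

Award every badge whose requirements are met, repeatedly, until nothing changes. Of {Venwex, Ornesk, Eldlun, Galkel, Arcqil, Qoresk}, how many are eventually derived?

With Nexnex and Liolun, Qorird is earned (Rule 11).
With Nexnex and Qilsab, Venwex is earned (Rule 2).
With Qorird, Ionule is earned (Rule 4).
With Eskkye, Ionule, and Nexnex, Ulewex is earned (Rule 6).
With Ulewex and Eskkye, Wynvor is earned (Rule 10).
With Wynvor, Qoresk is earned (Rule 1).
Venwex: reached.
No rule produces Ornesk, and it is not given.
Eldlun would need Ornesk, Nexnex, and Qoresk (Rule 8), but Ornesk is never earned.
Galkel would need Arcvor (Rule 7), but Arcvor is never earned.
Arcqil would need Eskkye and Arcvor (Rule 5), but Arcvor is never earned.
Qoresk: reached.
Reached: Venwex and Qoresk — 2 of the 6.

2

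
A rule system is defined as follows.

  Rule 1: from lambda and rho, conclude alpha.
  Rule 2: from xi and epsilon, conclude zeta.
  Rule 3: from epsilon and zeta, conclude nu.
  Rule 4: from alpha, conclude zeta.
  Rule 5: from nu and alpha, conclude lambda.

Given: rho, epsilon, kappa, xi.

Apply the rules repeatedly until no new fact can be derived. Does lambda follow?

lambda would need nu and alpha (Rule 5), but alpha is never established.

No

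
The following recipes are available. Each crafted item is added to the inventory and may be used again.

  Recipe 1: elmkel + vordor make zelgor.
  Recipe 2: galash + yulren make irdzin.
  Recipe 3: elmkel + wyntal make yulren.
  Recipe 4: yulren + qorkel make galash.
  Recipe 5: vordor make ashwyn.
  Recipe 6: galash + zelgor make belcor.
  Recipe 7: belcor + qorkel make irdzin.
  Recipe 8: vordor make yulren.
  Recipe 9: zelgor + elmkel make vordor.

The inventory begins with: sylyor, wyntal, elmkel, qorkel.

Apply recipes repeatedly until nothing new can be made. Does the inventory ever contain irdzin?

elmkel + wyntal → yulren (Recipe 3).
yulren + qorkel → galash (Recipe 4).
Using Recipe 2, galash and yulren make irdzin.

Yes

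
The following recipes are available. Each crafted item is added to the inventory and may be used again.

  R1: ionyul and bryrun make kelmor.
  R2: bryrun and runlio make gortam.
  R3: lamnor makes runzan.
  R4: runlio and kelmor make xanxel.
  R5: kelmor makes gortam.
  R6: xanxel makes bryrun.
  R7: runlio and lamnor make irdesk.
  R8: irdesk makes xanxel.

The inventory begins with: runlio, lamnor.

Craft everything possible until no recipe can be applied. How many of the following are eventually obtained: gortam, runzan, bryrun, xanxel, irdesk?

5

Using R3, lamnor makes runzan.
Using R7, runlio and lamnor make irdesk.
irdesk → xanxel (R8).
Using R6, xanxel makes bryrun.
Using R2, bryrun and runlio make gortam.
gortam: reached.
runzan: reached.
bryrun: reached.
xanxel: reached.
irdesk: reached.
All 5 are reached.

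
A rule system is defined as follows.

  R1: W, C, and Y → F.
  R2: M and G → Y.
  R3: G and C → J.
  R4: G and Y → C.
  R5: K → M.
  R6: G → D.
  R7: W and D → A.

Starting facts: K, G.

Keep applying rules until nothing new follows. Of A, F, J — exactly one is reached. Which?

J

K holds, so M follows (R5).
M and G hold, so Y follows (R2).
G and Y hold, so C follows (R4).
From G and C, R3 gives J.
F would need W, C, and Y (R1), but W is never established. A would need W and D (R7), but W is never established.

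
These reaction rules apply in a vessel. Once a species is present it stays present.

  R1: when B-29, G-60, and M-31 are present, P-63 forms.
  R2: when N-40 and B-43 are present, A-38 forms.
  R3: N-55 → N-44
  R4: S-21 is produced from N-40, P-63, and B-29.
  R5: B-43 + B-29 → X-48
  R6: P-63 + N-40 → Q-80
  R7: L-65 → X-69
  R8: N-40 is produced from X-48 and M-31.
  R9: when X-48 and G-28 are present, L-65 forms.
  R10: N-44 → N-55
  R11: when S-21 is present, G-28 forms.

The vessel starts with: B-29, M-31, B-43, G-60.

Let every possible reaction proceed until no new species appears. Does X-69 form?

B-29, G-60, and M-31 present → P-63 forms (R1).
B-43 and B-29 present → X-48 forms (R5).
X-48 and M-31 present → N-40 forms (R8).
N-40, P-63, and B-29 present → S-21 forms (R4).
S-21 present → G-28 forms (R11).
X-48 and G-28 present → L-65 forms (R9).
L-65 present → X-69 forms (R7).

Yes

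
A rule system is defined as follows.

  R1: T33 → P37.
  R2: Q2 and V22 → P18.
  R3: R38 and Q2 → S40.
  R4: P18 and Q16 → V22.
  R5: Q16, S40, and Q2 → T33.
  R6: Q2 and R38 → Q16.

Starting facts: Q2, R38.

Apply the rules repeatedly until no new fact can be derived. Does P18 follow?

P18 would need Q2 and V22 (R2), but V22 is never established.

No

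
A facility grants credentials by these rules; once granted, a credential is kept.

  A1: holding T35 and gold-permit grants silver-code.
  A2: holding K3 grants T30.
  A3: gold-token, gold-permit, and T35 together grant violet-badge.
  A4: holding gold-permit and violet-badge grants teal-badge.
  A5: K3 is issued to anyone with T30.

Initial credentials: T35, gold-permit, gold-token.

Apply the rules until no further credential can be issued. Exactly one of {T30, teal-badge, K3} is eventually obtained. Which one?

teal-badge

Holding gold-token, gold-permit, and T35 grants violet-badge (A3).
Holding gold-permit and violet-badge grants teal-badge (A4).
T30 would need K3 (A2), but K3 is never granted. K3 would need T30 (A5), but T30 is never granted.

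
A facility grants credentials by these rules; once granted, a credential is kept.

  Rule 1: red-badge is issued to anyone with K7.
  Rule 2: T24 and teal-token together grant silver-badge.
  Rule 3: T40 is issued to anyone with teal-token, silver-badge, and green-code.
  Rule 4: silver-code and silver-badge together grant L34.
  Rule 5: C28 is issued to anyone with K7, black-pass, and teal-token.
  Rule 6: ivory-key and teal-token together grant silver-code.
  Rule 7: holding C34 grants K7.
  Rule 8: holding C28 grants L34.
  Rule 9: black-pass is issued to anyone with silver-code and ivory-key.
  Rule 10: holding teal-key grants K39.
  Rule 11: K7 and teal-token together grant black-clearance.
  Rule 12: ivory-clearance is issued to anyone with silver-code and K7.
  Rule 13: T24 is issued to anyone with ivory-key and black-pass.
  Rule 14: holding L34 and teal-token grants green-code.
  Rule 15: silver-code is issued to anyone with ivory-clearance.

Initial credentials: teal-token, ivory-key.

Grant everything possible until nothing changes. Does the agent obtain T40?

Holding ivory-key and teal-token grants silver-code (Rule 6).
Holding silver-code and ivory-key grants black-pass (Rule 9).
Holding ivory-key and black-pass grants T24 (Rule 13).
Holding T24 and teal-token grants silver-badge (Rule 2).
Holding silver-code and silver-badge grants L34 (Rule 4).
Holding L34 and teal-token grants green-code (Rule 14).
Holding teal-token, silver-badge, and green-code grants T40 (Rule 3).

Yes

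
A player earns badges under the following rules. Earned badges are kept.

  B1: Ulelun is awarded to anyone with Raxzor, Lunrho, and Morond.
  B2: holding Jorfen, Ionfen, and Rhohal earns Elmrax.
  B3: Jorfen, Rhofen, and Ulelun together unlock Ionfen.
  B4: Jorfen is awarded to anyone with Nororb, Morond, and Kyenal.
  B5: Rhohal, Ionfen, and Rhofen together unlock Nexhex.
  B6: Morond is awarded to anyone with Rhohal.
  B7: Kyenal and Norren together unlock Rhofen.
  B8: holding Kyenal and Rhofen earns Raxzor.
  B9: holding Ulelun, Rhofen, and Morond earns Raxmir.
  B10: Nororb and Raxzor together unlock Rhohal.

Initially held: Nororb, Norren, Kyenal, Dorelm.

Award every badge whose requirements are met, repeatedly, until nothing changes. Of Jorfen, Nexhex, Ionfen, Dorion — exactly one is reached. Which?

With Kyenal and Norren, Rhofen is earned (B7).
With Kyenal and Rhofen, Raxzor is earned (B8).
With Nororb and Raxzor, Rhohal is earned (B10).
With Rhohal, Morond is earned (B6).
With Nororb, Morond, and Kyenal, Jorfen is earned (B4).
Nexhex would need Rhohal, Ionfen, and Rhofen (B5), but Ionfen is never earned. Ionfen would need Jorfen, Rhofen, and Ulelun (B3), but Ulelun is never earned. No rule produces Dorion, and it is not given.

Jorfen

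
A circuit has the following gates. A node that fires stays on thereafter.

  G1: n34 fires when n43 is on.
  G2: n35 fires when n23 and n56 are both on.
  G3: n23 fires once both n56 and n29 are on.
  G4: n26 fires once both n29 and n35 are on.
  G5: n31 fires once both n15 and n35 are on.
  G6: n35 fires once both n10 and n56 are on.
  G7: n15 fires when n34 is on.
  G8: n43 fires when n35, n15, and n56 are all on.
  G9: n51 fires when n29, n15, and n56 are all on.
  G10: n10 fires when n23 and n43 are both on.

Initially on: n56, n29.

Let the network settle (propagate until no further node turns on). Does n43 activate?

n43 would need n35, n15, and n56 (G8), but n15 never turns on.

No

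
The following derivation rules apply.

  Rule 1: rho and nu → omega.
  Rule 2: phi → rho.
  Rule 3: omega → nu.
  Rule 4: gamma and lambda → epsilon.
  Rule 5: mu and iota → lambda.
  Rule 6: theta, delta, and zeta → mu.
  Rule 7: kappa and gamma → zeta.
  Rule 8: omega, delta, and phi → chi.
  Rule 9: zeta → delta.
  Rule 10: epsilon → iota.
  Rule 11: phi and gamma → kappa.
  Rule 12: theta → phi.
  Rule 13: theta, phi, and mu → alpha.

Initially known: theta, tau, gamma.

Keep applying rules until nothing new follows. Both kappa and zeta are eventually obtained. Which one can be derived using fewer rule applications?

kappa: From theta, Rule 12 gives phi. phi and gamma hold, so kappa follows (Rule 11). [2 rule applications]
zeta: From theta, Rule 12 gives phi. phi and gamma hold, so kappa follows (Rule 11). kappa and gamma hold, so zeta follows (Rule 7). [3 rule applications]
kappa needs fewer.

kappa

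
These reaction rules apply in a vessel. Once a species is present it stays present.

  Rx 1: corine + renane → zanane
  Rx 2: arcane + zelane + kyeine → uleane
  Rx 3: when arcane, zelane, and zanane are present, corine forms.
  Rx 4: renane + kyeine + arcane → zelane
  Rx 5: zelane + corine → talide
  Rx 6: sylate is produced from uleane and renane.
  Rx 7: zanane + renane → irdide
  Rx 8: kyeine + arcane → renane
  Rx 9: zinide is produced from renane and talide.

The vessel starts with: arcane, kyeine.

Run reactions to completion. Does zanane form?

No

zanane would need corine and renane (Rx 1), but corine never forms.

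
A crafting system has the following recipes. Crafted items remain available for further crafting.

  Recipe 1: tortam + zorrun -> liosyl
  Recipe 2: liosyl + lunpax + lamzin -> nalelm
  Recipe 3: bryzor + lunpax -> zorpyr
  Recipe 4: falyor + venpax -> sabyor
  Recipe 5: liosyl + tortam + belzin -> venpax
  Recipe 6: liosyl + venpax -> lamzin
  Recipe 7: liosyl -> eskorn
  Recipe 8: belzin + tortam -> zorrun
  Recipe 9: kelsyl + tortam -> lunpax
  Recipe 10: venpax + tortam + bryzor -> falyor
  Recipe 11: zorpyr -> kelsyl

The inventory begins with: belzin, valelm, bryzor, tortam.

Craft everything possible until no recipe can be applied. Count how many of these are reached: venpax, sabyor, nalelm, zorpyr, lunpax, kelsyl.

belzin + tortam -> zorrun (Recipe 8).
tortam + zorrun -> liosyl (Recipe 1).
Using Recipe 5, liosyl, tortam, and belzin make venpax.
Using Recipe 10, venpax, tortam, and bryzor make falyor.
Using Recipe 4, falyor and venpax make sabyor.
venpax: reached.
sabyor: reached.
nalelm would need liosyl, lunpax, and lamzin (Recipe 2), but lunpax is never obtained.
zorpyr would need bryzor and lunpax (Recipe 3), but lunpax is never obtained.
lunpax would need kelsyl and tortam (Recipe 9), but kelsyl is never obtained.
kelsyl would need zorpyr (Recipe 11), but zorpyr is never obtained.
Reached: venpax and sabyor — 2 of the 6.

2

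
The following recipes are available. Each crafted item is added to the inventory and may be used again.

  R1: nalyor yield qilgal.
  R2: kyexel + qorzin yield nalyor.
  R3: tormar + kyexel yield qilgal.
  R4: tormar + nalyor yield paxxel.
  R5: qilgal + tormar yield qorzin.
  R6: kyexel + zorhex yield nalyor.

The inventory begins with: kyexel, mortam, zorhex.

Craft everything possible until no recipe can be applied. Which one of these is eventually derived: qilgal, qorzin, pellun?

kyexel + zorhex → nalyor (R6).
nalyor → qilgal (R1).
No rule produces pellun, and it is not given. qorzin would need qilgal and tormar (R5), but tormar is never obtained.

qilgal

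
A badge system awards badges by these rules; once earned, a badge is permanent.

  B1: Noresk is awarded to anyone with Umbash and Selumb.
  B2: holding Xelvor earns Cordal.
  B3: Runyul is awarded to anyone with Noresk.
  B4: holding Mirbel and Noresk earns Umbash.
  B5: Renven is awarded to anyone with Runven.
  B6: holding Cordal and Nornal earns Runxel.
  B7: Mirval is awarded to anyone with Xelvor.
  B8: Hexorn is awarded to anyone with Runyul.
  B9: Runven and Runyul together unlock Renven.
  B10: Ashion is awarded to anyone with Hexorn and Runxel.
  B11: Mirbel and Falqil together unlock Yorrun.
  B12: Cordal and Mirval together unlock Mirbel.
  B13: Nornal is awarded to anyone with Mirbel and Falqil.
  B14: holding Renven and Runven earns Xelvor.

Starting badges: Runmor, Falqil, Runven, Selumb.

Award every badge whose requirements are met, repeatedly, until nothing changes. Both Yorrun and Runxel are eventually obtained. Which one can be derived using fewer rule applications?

Yorrun

Yorrun: With Runven, Renven is earned (B5). With Renven and Runven, Xelvor is earned (B14). With Xelvor, Mirval is earned (B7). With Xelvor, Cordal is earned (B2). With Cordal and Mirval, Mirbel is earned (B12). With Mirbel and Falqil, Yorrun is earned (B11). [6 rule applications]
Runxel: With Runven, Renven is earned (B5). With Renven and Runven, Xelvor is earned (B14). With Xelvor, Mirval is earned (B7). With Xelvor, Cordal is earned (B2). With Cordal and Mirval, Mirbel is earned (B12). With Mirbel and Falqil, Nornal is earned (B13). With Cordal and Nornal, Runxel is earned (B6). [7 rule applications]
Yorrun needs fewer.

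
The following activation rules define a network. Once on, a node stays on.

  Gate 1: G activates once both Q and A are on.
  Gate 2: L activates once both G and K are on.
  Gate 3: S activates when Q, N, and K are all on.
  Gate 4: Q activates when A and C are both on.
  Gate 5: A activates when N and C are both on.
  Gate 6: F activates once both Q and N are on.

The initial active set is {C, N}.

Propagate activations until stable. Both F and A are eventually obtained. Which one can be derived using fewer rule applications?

A

A: Gate 5: N and C on → A on. [1 rule application]
F: Gate 5: N and C on → A on. A and C are on, so Q activates (Gate 4). Gate 6: Q and N on → F on. [3 rule applications]
A needs fewer.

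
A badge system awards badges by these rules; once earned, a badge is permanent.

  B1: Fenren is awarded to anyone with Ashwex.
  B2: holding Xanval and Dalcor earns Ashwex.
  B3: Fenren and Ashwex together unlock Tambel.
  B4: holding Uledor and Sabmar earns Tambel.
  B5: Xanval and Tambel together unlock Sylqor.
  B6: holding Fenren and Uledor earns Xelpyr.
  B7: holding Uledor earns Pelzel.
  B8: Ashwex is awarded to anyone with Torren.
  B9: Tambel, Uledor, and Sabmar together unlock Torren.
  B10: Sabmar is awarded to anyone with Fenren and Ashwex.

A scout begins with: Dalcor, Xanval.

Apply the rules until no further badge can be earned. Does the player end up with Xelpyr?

Xelpyr would need Fenren and Uledor (B6), but Uledor is never earned.

No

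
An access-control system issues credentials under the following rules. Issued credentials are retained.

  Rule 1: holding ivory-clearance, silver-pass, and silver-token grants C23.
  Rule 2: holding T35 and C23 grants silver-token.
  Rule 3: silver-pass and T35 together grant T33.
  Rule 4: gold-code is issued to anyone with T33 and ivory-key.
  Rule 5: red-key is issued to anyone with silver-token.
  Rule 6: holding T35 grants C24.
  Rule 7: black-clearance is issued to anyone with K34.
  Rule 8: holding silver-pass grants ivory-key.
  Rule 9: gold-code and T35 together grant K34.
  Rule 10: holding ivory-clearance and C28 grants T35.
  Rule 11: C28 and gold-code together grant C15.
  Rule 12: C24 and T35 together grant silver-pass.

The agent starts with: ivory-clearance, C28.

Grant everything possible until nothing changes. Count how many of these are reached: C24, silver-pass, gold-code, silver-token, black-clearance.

4

Holding ivory-clearance and C28 grants T35 (Rule 10).
Holding T35 grants C24 (Rule 6).
Holding C24 and T35 grants silver-pass (Rule 12).
Holding silver-pass grants ivory-key (Rule 8).
Holding silver-pass and T35 grants T33 (Rule 3).
Holding T33 and ivory-key grants gold-code (Rule 4).
Holding gold-code and T35 grants K34 (Rule 9).
Holding K34 grants black-clearance (Rule 7).
C24: reached.
silver-pass: reached.
gold-code: reached.
silver-token would need T35 and C23 (Rule 2), but C23 is never granted.
black-clearance: reached.
Reached: C24, silver-pass, gold-code, and black-clearance — 4 of the 5.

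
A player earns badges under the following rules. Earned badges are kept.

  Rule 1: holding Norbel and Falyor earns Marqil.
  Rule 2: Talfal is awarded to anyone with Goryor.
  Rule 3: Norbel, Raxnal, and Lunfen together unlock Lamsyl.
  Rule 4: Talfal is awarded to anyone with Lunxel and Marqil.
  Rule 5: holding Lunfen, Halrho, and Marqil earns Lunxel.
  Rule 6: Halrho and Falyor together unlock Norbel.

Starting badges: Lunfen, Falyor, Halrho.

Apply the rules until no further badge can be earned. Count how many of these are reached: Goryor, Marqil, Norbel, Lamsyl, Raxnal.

2

With Halrho and Falyor, Norbel is earned (Rule 6).
With Norbel and Falyor, Marqil is earned (Rule 1).
No rule produces Goryor, and it is not given.
Marqil: reached.
Norbel: reached.
Lamsyl would need Norbel, Raxnal, and Lunfen (Rule 3), but Raxnal is never earned.
No rule produces Raxnal, and it is not given.
Reached: Marqil and Norbel — 2 of the 5.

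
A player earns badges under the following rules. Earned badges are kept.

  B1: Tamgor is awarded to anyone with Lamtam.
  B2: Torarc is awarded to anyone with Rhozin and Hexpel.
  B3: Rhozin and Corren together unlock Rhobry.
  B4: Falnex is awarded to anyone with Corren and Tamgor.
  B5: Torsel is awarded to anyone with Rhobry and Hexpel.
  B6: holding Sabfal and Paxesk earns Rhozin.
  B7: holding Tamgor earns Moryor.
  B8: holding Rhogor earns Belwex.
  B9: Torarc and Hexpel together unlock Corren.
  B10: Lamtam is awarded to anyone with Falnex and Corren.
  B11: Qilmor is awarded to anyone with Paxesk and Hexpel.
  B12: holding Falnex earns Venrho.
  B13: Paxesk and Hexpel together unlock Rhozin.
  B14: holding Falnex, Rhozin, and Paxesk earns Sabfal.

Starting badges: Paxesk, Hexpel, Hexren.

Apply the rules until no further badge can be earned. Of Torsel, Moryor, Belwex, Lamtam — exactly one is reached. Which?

With Paxesk and Hexpel, Rhozin is earned (B13).
With Rhozin and Hexpel, Torarc is earned (B2).
With Torarc and Hexpel, Corren is earned (B9).
With Rhozin and Corren, Rhobry is earned (B3).
With Rhobry and Hexpel, Torsel is earned (B5).
Lamtam would need Falnex and Corren (B10), but Falnex is never earned. Belwex would need Rhogor (B8), but Rhogor is never earned. Moryor would need Tamgor (B7), but Tamgor is never earned.

Torsel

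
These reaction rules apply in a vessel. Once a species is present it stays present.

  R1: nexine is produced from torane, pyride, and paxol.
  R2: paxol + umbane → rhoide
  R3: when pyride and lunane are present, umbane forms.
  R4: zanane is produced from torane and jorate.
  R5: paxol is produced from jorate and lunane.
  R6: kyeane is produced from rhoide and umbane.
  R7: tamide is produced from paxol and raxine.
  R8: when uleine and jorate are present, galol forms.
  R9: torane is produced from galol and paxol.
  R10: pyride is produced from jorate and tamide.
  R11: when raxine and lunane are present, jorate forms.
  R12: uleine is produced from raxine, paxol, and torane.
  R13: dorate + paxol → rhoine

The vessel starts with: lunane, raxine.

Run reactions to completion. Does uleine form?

uleine would need raxine, paxol, and torane (R12), but torane never forms.

No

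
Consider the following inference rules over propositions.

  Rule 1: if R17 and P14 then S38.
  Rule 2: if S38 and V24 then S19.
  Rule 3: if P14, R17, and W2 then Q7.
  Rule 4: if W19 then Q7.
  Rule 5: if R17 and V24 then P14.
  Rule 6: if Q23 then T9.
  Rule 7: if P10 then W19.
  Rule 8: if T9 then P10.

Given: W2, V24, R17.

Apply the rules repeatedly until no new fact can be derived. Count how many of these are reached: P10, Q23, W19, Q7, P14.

From R17 and V24, Rule 5 gives P14.
From P14, R17, and W2, Rule 3 gives Q7.
P10 would need T9 (Rule 8), but T9 is never established.
No rule produces Q23, and it is not given.
W19 would need P10 (Rule 7), but P10 is never established.
Q7: reached.
P14: reached.
Reached: Q7 and P14 — 2 of the 5.

2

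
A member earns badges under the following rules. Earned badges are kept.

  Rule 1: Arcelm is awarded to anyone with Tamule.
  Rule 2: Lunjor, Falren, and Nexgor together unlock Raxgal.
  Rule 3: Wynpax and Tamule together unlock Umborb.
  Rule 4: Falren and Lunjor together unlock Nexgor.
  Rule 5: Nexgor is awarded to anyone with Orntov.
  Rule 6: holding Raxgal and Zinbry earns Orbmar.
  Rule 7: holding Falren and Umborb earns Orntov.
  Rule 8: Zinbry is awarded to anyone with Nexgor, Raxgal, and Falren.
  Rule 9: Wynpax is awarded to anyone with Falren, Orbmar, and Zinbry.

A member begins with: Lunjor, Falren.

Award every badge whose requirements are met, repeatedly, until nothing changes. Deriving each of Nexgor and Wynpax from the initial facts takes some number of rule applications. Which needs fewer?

Nexgor

Nexgor: With Falren and Lunjor, Nexgor is earned (Rule 4). [1 rule application]
Wynpax: With Falren and Lunjor, Nexgor is earned (Rule 4). With Lunjor, Falren, and Nexgor, Raxgal is earned (Rule 2). With Nexgor, Raxgal, and Falren, Zinbry is earned (Rule 8). With Raxgal and Zinbry, Orbmar is earned (Rule 6). With Falren, Orbmar, and Zinbry, Wynpax is earned (Rule 9). [5 rule applications]
Nexgor needs fewer.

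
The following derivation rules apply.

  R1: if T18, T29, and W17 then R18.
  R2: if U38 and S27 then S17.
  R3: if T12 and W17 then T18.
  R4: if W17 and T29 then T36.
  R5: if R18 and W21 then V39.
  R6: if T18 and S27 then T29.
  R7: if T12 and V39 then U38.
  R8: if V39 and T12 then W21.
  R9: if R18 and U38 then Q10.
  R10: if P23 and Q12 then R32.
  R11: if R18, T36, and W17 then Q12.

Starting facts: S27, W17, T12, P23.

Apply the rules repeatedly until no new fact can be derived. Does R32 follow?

Yes

From T12 and W17, R3 gives T18.
T18 and S27 hold, so T29 follows (R6).
From T18, T29, and W17, R1 gives R18.
W17 and T29 hold, so T36 follows (R4).
From R18, T36, and W17, R11 gives Q12.
P23 and Q12 hold, so R32 follows (R10).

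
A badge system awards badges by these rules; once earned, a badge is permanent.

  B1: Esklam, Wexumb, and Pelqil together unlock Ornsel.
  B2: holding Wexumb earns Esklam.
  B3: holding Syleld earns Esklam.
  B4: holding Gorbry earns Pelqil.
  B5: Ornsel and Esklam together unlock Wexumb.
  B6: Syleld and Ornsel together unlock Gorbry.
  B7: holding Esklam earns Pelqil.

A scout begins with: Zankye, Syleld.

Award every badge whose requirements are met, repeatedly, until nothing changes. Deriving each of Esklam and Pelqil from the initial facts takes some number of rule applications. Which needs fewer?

Esklam: With Syleld, Esklam is earned (B3). [1 rule application]
Pelqil: With Syleld, Esklam is earned (B3). With Esklam, Pelqil is earned (B7). [2 rule applications]
Esklam needs fewer.

Esklam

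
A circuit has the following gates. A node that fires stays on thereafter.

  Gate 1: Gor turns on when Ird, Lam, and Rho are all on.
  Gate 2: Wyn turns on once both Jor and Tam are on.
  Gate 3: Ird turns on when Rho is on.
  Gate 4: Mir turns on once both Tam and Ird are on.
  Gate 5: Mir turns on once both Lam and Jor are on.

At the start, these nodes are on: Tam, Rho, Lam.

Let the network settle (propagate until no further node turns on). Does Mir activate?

Rho is on, so Ird turns on (Gate 3).
Gate 4: Tam and Ird on → Mir on.

Yes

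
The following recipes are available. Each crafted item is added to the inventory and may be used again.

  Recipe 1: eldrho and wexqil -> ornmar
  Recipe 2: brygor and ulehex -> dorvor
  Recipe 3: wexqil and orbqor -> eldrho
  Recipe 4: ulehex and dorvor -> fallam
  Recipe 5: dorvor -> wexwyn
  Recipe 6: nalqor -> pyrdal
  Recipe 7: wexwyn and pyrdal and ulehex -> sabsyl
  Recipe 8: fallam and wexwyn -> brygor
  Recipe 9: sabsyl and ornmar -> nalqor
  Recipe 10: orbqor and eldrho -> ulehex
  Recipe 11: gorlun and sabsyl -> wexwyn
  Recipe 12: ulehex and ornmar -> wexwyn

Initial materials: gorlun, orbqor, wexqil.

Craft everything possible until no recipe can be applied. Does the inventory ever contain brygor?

brygor would need fallam and wexwyn (Recipe 8), but fallam is never obtained.

No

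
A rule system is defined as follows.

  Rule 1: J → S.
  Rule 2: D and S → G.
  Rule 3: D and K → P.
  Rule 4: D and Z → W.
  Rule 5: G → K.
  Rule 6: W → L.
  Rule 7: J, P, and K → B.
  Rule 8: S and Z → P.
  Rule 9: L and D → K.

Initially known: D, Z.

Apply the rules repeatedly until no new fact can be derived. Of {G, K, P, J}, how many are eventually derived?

From D and Z, Rule 4 gives W.
From W, Rule 6 gives L.
From L and D, Rule 9 gives K.
D and K hold, so P follows (Rule 3).
G would need D and S (Rule 2), but S is never established.
K: reached.
P: reached.
No rule produces J, and it is not given.
Reached: K and P — 2 of the 4.

2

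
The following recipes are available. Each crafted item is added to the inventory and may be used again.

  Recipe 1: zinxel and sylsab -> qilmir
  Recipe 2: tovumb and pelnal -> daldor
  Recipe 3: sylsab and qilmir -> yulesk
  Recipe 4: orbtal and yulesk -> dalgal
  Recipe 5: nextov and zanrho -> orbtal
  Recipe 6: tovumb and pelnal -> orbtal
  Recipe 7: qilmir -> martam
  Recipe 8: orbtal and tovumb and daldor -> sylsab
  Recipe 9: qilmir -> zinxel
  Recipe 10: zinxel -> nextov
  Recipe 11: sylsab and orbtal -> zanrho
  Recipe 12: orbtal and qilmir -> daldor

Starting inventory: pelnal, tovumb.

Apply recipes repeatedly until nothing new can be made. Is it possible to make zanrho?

tovumb and pelnal -> daldor (Recipe 2).
Using Recipe 6, tovumb and pelnal make orbtal.
Using Recipe 8, orbtal, tovumb, and daldor make sylsab.
Using Recipe 11, sylsab and orbtal make zanrho.

Yes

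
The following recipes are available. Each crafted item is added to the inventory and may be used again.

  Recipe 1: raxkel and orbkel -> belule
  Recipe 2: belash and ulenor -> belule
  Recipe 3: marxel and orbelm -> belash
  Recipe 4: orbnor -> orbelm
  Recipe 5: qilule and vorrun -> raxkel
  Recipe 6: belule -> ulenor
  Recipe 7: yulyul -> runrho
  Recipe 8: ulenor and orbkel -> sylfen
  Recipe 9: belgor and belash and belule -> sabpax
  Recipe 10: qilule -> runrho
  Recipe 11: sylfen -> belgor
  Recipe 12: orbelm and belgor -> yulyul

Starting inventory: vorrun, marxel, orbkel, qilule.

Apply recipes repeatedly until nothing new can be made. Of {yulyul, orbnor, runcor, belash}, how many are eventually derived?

yulyul would need orbelm and belgor (Recipe 12), but orbelm is never obtained.
No rule produces orbnor, and it is not given.
No rule produces runcor, and it is not given.
belash would need marxel and orbelm (Recipe 3), but orbelm is never obtained.
None of the 4 are reached.

0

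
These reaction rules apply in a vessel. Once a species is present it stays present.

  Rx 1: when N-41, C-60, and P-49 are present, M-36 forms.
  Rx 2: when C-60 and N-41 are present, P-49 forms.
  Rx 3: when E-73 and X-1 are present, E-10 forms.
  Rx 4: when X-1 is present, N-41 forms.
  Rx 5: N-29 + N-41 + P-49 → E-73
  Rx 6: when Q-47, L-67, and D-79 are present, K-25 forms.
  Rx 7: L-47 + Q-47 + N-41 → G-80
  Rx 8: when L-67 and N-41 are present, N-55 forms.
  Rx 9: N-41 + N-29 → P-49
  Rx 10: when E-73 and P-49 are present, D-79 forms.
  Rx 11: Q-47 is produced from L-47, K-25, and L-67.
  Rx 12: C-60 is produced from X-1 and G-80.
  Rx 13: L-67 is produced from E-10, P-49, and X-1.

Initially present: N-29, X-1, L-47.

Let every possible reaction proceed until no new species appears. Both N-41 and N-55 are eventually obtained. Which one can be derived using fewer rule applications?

N-41

N-41: X-1 present → N-41 forms (Rx 4). [1 rule application]
N-55: X-1 present → N-41 forms (Rx 4). N-41 and N-29 present → P-49 forms (Rx 9). N-29, N-41, and P-49 present → E-73 forms (Rx 5). E-73 and X-1 present → E-10 forms (Rx 3). E-10, P-49, and X-1 present → L-67 forms (Rx 13). L-67 and N-41 present → N-55 forms (Rx 8). [6 rule applications]
N-41 needs fewer.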